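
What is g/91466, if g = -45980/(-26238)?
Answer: 605/31577433 ≈ 1.9159e-5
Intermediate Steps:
g = 22990/13119 (g = -45980*(-1/26238) = 22990/13119 ≈ 1.7524)
g/91466 = (22990/13119)/91466 = (22990/13119)*(1/91466) = 605/31577433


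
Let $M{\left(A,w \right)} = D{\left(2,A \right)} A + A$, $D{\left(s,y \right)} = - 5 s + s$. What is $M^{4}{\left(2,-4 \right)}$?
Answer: $38416$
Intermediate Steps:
$D{\left(s,y \right)} = - 4 s$
$M{\left(A,w \right)} = - 7 A$ ($M{\left(A,w \right)} = \left(-4\right) 2 A + A = - 8 A + A = - 7 A$)
$M^{4}{\left(2,-4 \right)} = \left(\left(-7\right) 2\right)^{4} = \left(-14\right)^{4} = 38416$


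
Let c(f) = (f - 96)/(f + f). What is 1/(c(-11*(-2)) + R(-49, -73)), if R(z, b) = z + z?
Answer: -22/2193 ≈ -0.010032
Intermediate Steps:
R(z, b) = 2*z
c(f) = (-96 + f)/(2*f) (c(f) = (-96 + f)/((2*f)) = (-96 + f)*(1/(2*f)) = (-96 + f)/(2*f))
1/(c(-11*(-2)) + R(-49, -73)) = 1/((-96 - 11*(-2))/(2*((-11*(-2)))) + 2*(-49)) = 1/((½)*(-96 + 22)/22 - 98) = 1/((½)*(1/22)*(-74) - 98) = 1/(-37/22 - 98) = 1/(-2193/22) = -22/2193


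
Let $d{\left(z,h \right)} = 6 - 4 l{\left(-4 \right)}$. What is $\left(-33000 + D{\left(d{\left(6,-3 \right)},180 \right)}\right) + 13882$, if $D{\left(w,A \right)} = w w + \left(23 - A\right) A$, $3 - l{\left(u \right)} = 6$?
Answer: $-47054$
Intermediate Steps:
$l{\left(u \right)} = -3$ ($l{\left(u \right)} = 3 - 6 = -3$)
$d{\left(z,h \right)} = 18$ ($d{\left(z,h \right)} = 6 - -12 = 6 + 12 = 18$)
$D{\left(w,A \right)} = w^{2} + A \left(23 - A\right)$
$\left(-33000 + D{\left(d{\left(6,-3 \right)},180 \right)}\right) + 13882 = \left(-33000 + \left(18^{2} - 180^{2} + 23 \cdot 180\right)\right) + 13882 = \left(-33000 + \left(324 - 32400 + 4140\right)\right) + 13882 = \left(-33000 - 27936\right) + 13882 = -60936 + 13882 = -47054$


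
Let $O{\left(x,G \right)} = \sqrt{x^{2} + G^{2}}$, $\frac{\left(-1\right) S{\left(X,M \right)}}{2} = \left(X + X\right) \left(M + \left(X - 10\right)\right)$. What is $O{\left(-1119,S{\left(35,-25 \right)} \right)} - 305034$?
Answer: $-303915$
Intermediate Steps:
$S{\left(X,M \right)} = - 4 X \left(-10 + M + X\right)$ ($S{\left(X,M \right)} = - 2 \left(X + X\right) \left(M + \left(X - 10\right)\right) = - 2 \cdot 2 X \left(M + \left(-10 + X\right)\right) = - 2 \cdot 2 X \left(-10 + M + X\right) = - 4 X \left(-10 + M + X\right)$)
$O{\left(x,G \right)} = \sqrt{G^{2} + x^{2}}$
$O{\left(-1119,S{\left(35,-25 \right)} \right)} - 305034 = \sqrt{\left(4 \cdot 35 \left(10 - -25 - 35\right)\right)^{2} + \left(-1119\right)^{2}} - 305034 = \sqrt{\left(4 \cdot 35 \left(10 + 25 - 35\right)\right)^{2} + 1252161} - 305034 = \sqrt{\left(4 \cdot 35 \cdot 0\right)^{2} + 1252161} - 305034 = \sqrt{0^{2} + 1252161} - 305034 = \sqrt{0 + 1252161} - 305034 = \sqrt{1252161} - 305034 = 1119 - 305034 = -303915$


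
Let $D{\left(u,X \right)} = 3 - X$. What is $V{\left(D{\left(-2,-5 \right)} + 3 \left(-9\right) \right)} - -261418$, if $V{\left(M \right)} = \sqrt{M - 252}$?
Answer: $261418 + i \sqrt{271} \approx 2.6142 \cdot 10^{5} + 16.462 i$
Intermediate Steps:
$V{\left(M \right)} = \sqrt{-252 + M}$
$V{\left(D{\left(-2,-5 \right)} + 3 \left(-9\right) \right)} - -261418 = \sqrt{-252 + \left(\left(3 - -5\right) + 3 \left(-9\right)\right)} - -261418 = \sqrt{-252 + \left(\left(3 + 5\right) - 27\right)} + 261418 = \sqrt{-252 + \left(8 - 27\right)} + 261418 = \sqrt{-252 - 19} + 261418 = \sqrt{-271} + 261418 = i \sqrt{271} + 261418 = 261418 + i \sqrt{271}$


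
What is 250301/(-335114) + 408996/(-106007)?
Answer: -163593943651/35524429798 ≈ -4.6051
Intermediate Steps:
250301/(-335114) + 408996/(-106007) = 250301*(-1/335114) + 408996*(-1/106007) = -250301/335114 - 408996/106007 = -163593943651/35524429798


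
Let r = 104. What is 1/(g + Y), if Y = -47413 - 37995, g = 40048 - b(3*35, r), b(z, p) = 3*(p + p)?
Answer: -1/45984 ≈ -2.1747e-5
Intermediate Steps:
b(z, p) = 6*p (b(z, p) = 3*(2*p) = 6*p)
g = 39424 (g = 40048 - 6*104 = 40048 - 1*624 = 40048 - 624 = 39424)
Y = -85408
1/(g + Y) = 1/(39424 - 85408) = 1/(-45984) = -1/45984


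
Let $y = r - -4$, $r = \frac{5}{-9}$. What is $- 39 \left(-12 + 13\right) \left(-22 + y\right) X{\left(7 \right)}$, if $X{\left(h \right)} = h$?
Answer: $\frac{15197}{3} \approx 5065.7$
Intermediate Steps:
$r = - \frac{5}{9}$ ($r = 5 \left(- \frac{1}{9}\right) = - \frac{5}{9} \approx -0.55556$)
$y = \frac{31}{9}$ ($y = - \frac{5}{9} - -4 = - \frac{5}{9} + 4 = \frac{31}{9} \approx 3.4444$)
$- 39 \left(-12 + 13\right) \left(-22 + y\right) X{\left(7 \right)} = - 39 \left(-12 + 13\right) \left(-22 + \frac{31}{9}\right) 7 = - 39 \cdot 1 \left(- \frac{167}{9}\right) 7 = \left(-39\right) \left(- \frac{167}{9}\right) 7 = \frac{2171}{3} \cdot 7 = \frac{15197}{3}$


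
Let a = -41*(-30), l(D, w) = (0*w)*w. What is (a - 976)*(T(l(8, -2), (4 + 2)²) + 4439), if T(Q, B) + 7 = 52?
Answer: 1138936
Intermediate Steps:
l(D, w) = 0 (l(D, w) = 0*w = 0)
T(Q, B) = 45 (T(Q, B) = -7 + 52 = 45)
a = 1230
(a - 976)*(T(l(8, -2), (4 + 2)²) + 4439) = (1230 - 976)*(45 + 4439) = 254*4484 = 1138936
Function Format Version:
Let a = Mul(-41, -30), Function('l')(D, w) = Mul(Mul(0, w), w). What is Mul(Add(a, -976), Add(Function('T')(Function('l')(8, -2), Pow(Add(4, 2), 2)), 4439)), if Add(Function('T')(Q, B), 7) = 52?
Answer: 1138936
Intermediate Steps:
Function('l')(D, w) = 0 (Function('l')(D, w) = Mul(0, w) = 0)
Function('T')(Q, B) = 45 (Function('T')(Q, B) = Add(-7, 52) = 45)
a = 1230
Mul(Add(a, -976), Add(Function('T')(Function('l')(8, -2), Pow(Add(4, 2), 2)), 4439)) = Mul(Add(1230, -976), Add(45, 4439)) = Mul(254, 4484) = 1138936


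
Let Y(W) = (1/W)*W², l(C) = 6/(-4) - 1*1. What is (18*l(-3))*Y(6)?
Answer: -270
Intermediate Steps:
l(C) = -5/2 (l(C) = 6*(-¼) - 1 = -3/2 - 1 = -5/2)
Y(W) = W (Y(W) = W²/W = W)
(18*l(-3))*Y(6) = (18*(-5/2))*6 = -45*6 = -270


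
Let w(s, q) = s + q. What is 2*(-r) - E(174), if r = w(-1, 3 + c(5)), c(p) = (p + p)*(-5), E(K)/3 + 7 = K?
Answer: -405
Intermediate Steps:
E(K) = -21 + 3*K
c(p) = -10*p (c(p) = (2*p)*(-5) = -10*p)
w(s, q) = q + s
r = -48 (r = (3 - 10*5) - 1 = (3 - 50) - 1 = -47 - 1 = -48)
2*(-r) - E(174) = 2*(-1*(-48)) - (-21 + 3*174) = 2*48 - (-21 + 522) = 96 - 1*501 = 96 - 501 = -405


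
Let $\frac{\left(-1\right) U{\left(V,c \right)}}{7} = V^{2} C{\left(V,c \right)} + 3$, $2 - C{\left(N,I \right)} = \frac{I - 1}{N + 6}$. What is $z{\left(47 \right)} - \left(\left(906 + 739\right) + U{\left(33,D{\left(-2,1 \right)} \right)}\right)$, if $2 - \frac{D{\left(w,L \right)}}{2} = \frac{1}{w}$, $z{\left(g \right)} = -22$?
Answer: $\frac{166636}{13} \approx 12818.0$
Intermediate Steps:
$C{\left(N,I \right)} = 2 - \frac{-1 + I}{6 + N}$ ($C{\left(N,I \right)} = 2 - \frac{I - 1}{N + 6} = 2 - \frac{-1 + I}{6 + N}$)
$D{\left(w,L \right)} = 4 - \frac{2}{w}$
$U{\left(V,c \right)} = -21 - \frac{7 V^{2} \left(13 - c + 2 V\right)}{6 + V}$ ($U{\left(V,c \right)} = - 7 \left(V^{2} \frac{13 - c + 2 V}{6 + V} + 3\right) = - 7 \left(\frac{V^{2} \left(13 - c + 2 V\right)}{6 + V} + 3\right) = - 7 \left(3 + \frac{V^{2} \left(13 - c + 2 V\right)}{6 + V}\right) = -21 - \frac{7 V^{2} \left(13 - c + 2 V\right)}{6 + V}$)
$z{\left(47 \right)} - \left(\left(906 + 739\right) + U{\left(33,D{\left(-2,1 \right)} \right)}\right) = -22 - \left(\left(906 + 739\right) + \frac{7 \left(-18 - 99 + 33^{2} \left(-13 + \left(4 - \frac{2}{-2}\right) - 66\right)\right)}{6 + 33}\right) = -22 - \left(1645 + \frac{7 \left(-18 - 99 + 1089 \left(-13 + \left(4 - -1\right) - 66\right)\right)}{39}\right) = -22 - \left(1645 + 7 \cdot \frac{1}{39} \left(-18 - 99 + 1089 \left(-13 + \left(4 + 1\right) - 66\right)\right)\right) = -22 - \left(1645 + 7 \cdot \frac{1}{39} \left(-18 - 99 + 1089 \left(-13 + 5 - 66\right)\right)\right) = -22 - \left(1645 + 7 \cdot \frac{1}{39} \left(-18 - 99 + 1089 \left(-74\right)\right)\right) = -22 - \left(1645 + 7 \cdot \frac{1}{39} \left(-18 - 99 - 80586\right)\right) = -22 - \left(1645 + 7 \cdot \frac{1}{39} \left(-80703\right)\right) = -22 - \left(1645 - \frac{188307}{13}\right) = -22 - - \frac{166922}{13} = -22 + \frac{166922}{13} = \frac{166636}{13}$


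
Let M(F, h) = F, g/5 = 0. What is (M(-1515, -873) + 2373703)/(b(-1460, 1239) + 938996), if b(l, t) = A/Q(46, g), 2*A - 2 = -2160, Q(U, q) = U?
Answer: 15588664/6170391 ≈ 2.5264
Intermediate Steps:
g = 0 (g = 5*0 = 0)
A = -1079 (A = 1 + (1/2)*(-2160) = 1 - 1080 = -1079)
b(l, t) = -1079/46
(M(-1515, -873) + 2373703)/(b(-1460, 1239) + 938996) = (-1515 + 2373703)/(-1079/46 + 938996) = 2372188/(43192737/46) = 2372188*(46/43192737) = 15588664/6170391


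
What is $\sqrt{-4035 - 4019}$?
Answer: $i \sqrt{8054} \approx 89.744 i$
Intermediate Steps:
$\sqrt{-4035 - 4019} = \sqrt{-8054} = i \sqrt{8054}$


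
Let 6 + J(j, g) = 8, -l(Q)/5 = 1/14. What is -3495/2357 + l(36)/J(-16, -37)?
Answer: -109645/65996 ≈ -1.6614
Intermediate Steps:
l(Q) = -5/14
J(j, g) = 2 (J(j, g) = -6 + 8 = 2)
-3495/2357 + l(36)/J(-16, -37) = -3495/2357 - 5/14/2 = -3495*1/2357 - 5/14*1/2 = -3495/2357 - 5/28 = -109645/65996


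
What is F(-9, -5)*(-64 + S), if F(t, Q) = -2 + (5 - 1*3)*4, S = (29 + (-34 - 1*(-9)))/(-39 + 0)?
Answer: -5000/13 ≈ -384.62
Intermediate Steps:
S = -4/39 (S = (29 + (-34 + 9))/(-39) = (29 - 25)*(-1/39) = 4*(-1/39) = -4/39 ≈ -0.10256)
F(t, Q) = 6 (F(t, Q) = -2 + (5 - 3)*4 = -2 + 2*4 = -2 + 8 = 6)
F(-9, -5)*(-64 + S) = 6*(-64 - 4/39) = 6*(-2500/39) = -5000/13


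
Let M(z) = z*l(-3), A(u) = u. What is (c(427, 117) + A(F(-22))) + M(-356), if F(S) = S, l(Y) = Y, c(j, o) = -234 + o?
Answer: 929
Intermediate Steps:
M(z) = -3*z (M(z) = z*(-3) = -3*z)
(c(427, 117) + A(F(-22))) + M(-356) = ((-234 + 117) - 22) - 3*(-356) = (-117 - 22) + 1068 = -139 + 1068 = 929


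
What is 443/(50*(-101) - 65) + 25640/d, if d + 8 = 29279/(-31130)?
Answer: -453642134813/158177965 ≈ -2867.9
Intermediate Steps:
d = -278319/31130 (d = -8 + 29279/(-31130) = -8 + 29279*(-1/31130) = -8 - 29279/31130 = -278319/31130 ≈ -8.9405)
443/(50*(-101) - 65) + 25640/d = 443/(50*(-101) - 65) + 25640/(-278319/31130) = 443/(-5050 - 65) + 25640*(-31130/278319) = 443/(-5115) - 798173200/278319 = 443*(-1/5115) - 798173200/278319 = -443/5115 - 798173200/278319 = -453642134813/158177965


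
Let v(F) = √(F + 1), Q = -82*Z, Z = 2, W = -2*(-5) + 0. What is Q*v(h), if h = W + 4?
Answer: -164*√15 ≈ -635.17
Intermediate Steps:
W = 10 (W = 10 + 0 = 10)
Q = -164 (Q = -82*2 = -164)
h = 14 (h = 10 + 4 = 14)
v(F) = √(1 + F)
Q*v(h) = -164*√(1 + 14) = -164*√15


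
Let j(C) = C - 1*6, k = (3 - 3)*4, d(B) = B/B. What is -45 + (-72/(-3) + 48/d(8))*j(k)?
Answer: -477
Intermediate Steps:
d(B) = 1
k = 0 (k = 0*4 = 0)
j(C) = -6 + C (j(C) = C - 6 = -6 + C)
-45 + (-72/(-3) + 48/d(8))*j(k) = -45 + (-72/(-3) + 48/1)*(-6 + 0) = -45 + (-72*(-⅓) + 48*1)*(-6) = -45 + (24 + 48)*(-6) = -45 + 72*(-6) = -45 - 432 = -477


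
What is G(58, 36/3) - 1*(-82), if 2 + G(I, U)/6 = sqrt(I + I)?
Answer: 70 + 12*sqrt(29) ≈ 134.62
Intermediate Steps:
G(I, U) = -12 + 6*sqrt(2)*sqrt(I) (G(I, U) = -12 + 6*sqrt(I + I) = -12 + 6*sqrt(2*I) = -12 + 6*(sqrt(2)*sqrt(I)) = -12 + 6*sqrt(2)*sqrt(I))
G(58, 36/3) - 1*(-82) = (-12 + 6*sqrt(2)*sqrt(58)) - 1*(-82) = (-12 + 12*sqrt(29)) + 82 = 70 + 12*sqrt(29)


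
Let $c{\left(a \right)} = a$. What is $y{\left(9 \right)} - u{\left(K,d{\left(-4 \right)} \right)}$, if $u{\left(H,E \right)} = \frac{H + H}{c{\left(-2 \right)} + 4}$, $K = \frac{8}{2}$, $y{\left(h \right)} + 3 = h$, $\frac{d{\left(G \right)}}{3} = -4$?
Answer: $2$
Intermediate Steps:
$d{\left(G \right)} = -12$ ($d{\left(G \right)} = 3 \left(-4\right) = -12$)
$y{\left(h \right)} = -3 + h$
$K = 4$ ($K = 8 \cdot \frac{1}{2} = 4$)
$u{\left(H,E \right)} = H$ ($u{\left(H,E \right)} = \frac{H + H}{-2 + 4} = \frac{2 H}{2} = 2 H \frac{1}{2} = H$)
$y{\left(9 \right)} - u{\left(K,d{\left(-4 \right)} \right)} = \left(-3 + 9\right) - 4 = 6 - 4 = 2$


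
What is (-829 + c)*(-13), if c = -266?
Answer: 14235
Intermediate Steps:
(-829 + c)*(-13) = (-829 - 266)*(-13) = -1095*(-13) = 14235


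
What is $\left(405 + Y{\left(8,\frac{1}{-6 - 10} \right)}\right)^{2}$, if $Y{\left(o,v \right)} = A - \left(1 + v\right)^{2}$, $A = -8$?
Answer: $\frac{10283379649}{65536} \approx 1.5691 \cdot 10^{5}$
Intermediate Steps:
$Y{\left(o,v \right)} = -8 - \left(1 + v\right)^{2}$
$\left(405 + Y{\left(8,\frac{1}{-6 - 10} \right)}\right)^{2} = \left(405 - \left(8 + \left(1 + \frac{1}{-6 - 10}\right)^{2}\right)\right)^{2} = \left(405 - \left(8 + \left(1 + \frac{1}{-16}\right)^{2}\right)\right)^{2} = \left(405 - \left(8 + \left(1 - \frac{1}{16}\right)^{2}\right)\right)^{2} = \left(405 - \frac{2273}{256}\right)^{2} = \left(\frac{101407}{256}\right)^{2} = \frac{10283379649}{65536}$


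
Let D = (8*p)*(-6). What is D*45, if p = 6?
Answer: -12960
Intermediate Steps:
D = -288 (D = (8*6)*(-6) = 48*(-6) = -288)
D*45 = -288*45 = -12960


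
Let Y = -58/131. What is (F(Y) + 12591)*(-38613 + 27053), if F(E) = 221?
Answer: -148106720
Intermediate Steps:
Y = -58/131 (Y = -58*1/131 = -58/131 ≈ -0.44275)
(F(Y) + 12591)*(-38613 + 27053) = (221 + 12591)*(-38613 + 27053) = 12812*(-11560) = -148106720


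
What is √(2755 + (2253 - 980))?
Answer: 2*√1007 ≈ 63.467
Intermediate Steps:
√(2755 + (2253 - 980)) = √(2755 + 1273) = √4028 = 2*√1007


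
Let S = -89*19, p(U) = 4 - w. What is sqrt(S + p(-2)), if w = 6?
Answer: I*sqrt(1693) ≈ 41.146*I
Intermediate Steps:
p(U) = -2 (p(U) = 4 - 1*6 = 4 - 6 = -2)
S = -1691
sqrt(S + p(-2)) = sqrt(-1691 - 2) = sqrt(-1693) = I*sqrt(1693)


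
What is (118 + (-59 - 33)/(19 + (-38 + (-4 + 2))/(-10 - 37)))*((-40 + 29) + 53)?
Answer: 1480780/311 ≈ 4761.4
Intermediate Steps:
(118 + (-59 - 33)/(19 + (-38 + (-4 + 2))/(-10 - 37)))*((-40 + 29) + 53) = (118 - 92/(19 + (-38 - 2)/(-47)))*(-11 + 53) = (118 - 92/(19 - 40*(-1/47)))*42 = (118 - 92/(19 + 40/47))*42 = (118 - 92/933/47)*42 = (118 - 92*47/933)*42 = (118 - 4324/933)*42 = (105770/933)*42 = 1480780/311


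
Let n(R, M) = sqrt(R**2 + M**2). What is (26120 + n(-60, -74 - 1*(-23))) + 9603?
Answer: 35723 + 3*sqrt(689) ≈ 35802.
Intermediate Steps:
n(R, M) = sqrt(M**2 + R**2)
(26120 + n(-60, -74 - 1*(-23))) + 9603 = (26120 + sqrt((-74 - 1*(-23))**2 + (-60)**2)) + 9603 = (26120 + sqrt((-74 + 23)**2 + 3600)) + 9603 = (26120 + sqrt((-51)**2 + 3600)) + 9603 = (26120 + sqrt(2601 + 3600)) + 9603 = (26120 + sqrt(6201)) + 9603 = (26120 + 3*sqrt(689)) + 9603 = 35723 + 3*sqrt(689)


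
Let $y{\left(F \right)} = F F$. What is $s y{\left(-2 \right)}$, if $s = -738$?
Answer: $-2952$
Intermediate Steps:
$y{\left(F \right)} = F^{2}$
$s y{\left(-2 \right)} = - 738 \left(-2\right)^{2} = \left(-738\right) 4 = -2952$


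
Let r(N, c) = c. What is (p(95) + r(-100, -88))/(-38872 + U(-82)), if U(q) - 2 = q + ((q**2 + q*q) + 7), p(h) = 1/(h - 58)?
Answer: 1085/314463 ≈ 0.0034503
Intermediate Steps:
p(h) = 1/(-58 + h)
U(q) = 9 + q + 2*q**2 (U(q) = 2 + (q + ((q**2 + q*q) + 7)) = 2 + (q + ((q**2 + q**2) + 7)) = 2 + (q + (2*q**2 + 7)) = 2 + (q + (7 + 2*q**2)) = 2 + (7 + q + 2*q**2) = 9 + q + 2*q**2)
(p(95) + r(-100, -88))/(-38872 + U(-82)) = (1/(-58 + 95) - 88)/(-38872 + (9 - 82 + 2*(-82)**2)) = (1/37 - 88)/(-38872 + (9 - 82 + 2*6724)) = (1/37 - 88)/(-38872 + (9 - 82 + 13448)) = -3255/(37*(-38872 + 13375)) = -3255/37/(-25497) = -3255/37*(-1/25497) = 1085/314463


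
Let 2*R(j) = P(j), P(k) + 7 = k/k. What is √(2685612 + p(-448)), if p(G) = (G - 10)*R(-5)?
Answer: 3*√298554 ≈ 1639.2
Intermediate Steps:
P(k) = -6 (P(k) = -7 + k/k = -7 + 1 = -6)
R(j) = -3 (R(j) = (½)*(-6) = -3)
p(G) = 30 - 3*G (p(G) = (G - 10)*(-3) = (-10 + G)*(-3) = 30 - 3*G)
√(2685612 + p(-448)) = √(2685612 + (30 - 3*(-448))) = √(2685612 + (30 + 1344)) = √(2685612 + 1374) = √2686986 = 3*√298554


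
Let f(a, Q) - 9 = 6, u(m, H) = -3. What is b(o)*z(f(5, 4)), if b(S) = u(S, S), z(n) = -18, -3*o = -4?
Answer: 54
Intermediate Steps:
o = 4/3 (o = -1/3*(-4) = 4/3 ≈ 1.3333)
f(a, Q) = 15 (f(a, Q) = 9 + 6 = 15)
b(S) = -3
b(o)*z(f(5, 4)) = -3*(-18) = 54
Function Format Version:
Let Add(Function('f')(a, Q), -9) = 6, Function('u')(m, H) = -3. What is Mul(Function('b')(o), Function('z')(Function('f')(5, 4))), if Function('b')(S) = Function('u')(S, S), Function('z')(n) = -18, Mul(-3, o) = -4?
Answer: 54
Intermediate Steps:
o = Rational(4, 3) (o = Mul(Rational(-1, 3), -4) = Rational(4, 3) ≈ 1.3333)
Function('f')(a, Q) = 15 (Function('f')(a, Q) = Add(9, 6) = 15)
Function('b')(S) = -3
Mul(Function('b')(o), Function('z')(Function('f')(5, 4))) = Mul(-3, -18) = 54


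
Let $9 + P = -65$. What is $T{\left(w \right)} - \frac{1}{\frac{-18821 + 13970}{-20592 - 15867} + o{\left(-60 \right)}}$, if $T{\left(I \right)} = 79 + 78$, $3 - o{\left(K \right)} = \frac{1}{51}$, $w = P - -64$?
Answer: $\frac{100782236}{643241} \approx 156.68$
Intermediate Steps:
$P = -74$ ($P = -9 - 65 = -74$)
$w = -10$ ($w = -74 - -64 = -74 + 64 = -10$)
$o{\left(K \right)} = \frac{152}{51}$ ($o{\left(K \right)} = 3 - \frac{1}{51} = \frac{152}{51}$)
$T{\left(I \right)} = 157$
$T{\left(w \right)} - \frac{1}{\frac{-18821 + 13970}{-20592 - 15867} + o{\left(-60 \right)}} = 157 - \frac{1}{\frac{-18821 + 13970}{-20592 - 15867} + \frac{152}{51}} = 157 - \frac{1}{- \frac{4851}{-36459} + \frac{152}{51}} = 157 - \frac{1}{\left(-4851\right) \left(- \frac{1}{36459}\right) + \frac{152}{51}} = 157 - \frac{1}{\frac{539}{4051} + \frac{152}{51}} = 157 - \frac{1}{\frac{643241}{206601}} = 157 - \frac{206601}{643241} = \frac{100782236}{643241}$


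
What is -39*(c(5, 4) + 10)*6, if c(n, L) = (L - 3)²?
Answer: -2574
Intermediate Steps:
c(n, L) = (-3 + L)²
-39*(c(5, 4) + 10)*6 = -39*((-3 + 4)² + 10)*6 = -39*(1² + 10)*6 = -39*(1 + 10)*6 = -39*11*6 = -429*6 = -2574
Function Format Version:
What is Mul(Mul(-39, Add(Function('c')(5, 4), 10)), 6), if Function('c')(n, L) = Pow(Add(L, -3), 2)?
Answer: -2574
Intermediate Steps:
Function('c')(n, L) = Pow(Add(-3, L), 2)
Mul(Mul(-39, Add(Function('c')(5, 4), 10)), 6) = Mul(Mul(-39, Add(Pow(Add(-3, 4), 2), 10)), 6) = Mul(Mul(-39, Add(Pow(1, 2), 10)), 6) = Mul(Mul(-39, Add(1, 10)), 6) = Mul(Mul(-39, 11), 6) = Mul(-429, 6) = -2574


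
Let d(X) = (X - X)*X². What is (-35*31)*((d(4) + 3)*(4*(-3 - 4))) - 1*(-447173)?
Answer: 538313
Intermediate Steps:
d(X) = 0 (d(X) = 0*X² = 0)
(-35*31)*((d(4) + 3)*(4*(-3 - 4))) - 1*(-447173) = (-35*31)*((0 + 3)*(4*(-3 - 4))) - 1*(-447173) = -3255*4*(-7) + 447173 = -3255*(-28) + 447173 = -1085*(-84) + 447173 = 91140 + 447173 = 538313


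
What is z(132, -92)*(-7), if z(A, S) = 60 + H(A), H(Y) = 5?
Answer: -455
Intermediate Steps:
z(A, S) = 65 (z(A, S) = 60 + 5 = 65)
z(132, -92)*(-7) = 65*(-7) = -455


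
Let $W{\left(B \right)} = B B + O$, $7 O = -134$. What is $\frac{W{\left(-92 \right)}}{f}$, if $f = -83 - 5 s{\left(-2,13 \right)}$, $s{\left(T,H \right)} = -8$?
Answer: $- \frac{59114}{301} \approx -196.39$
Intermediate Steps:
$O = - \frac{134}{7}$ ($O = \frac{1}{7} \left(-134\right) = - \frac{134}{7} \approx -19.143$)
$f = -43$ ($f = -83 - -40 = -83 + 40 = -43$)
$W{\left(B \right)} = - \frac{134}{7} + B^{2}$ ($W{\left(B \right)} = B B - \frac{134}{7} = B^{2} - \frac{134}{7} = - \frac{134}{7} + B^{2}$)
$\frac{W{\left(-92 \right)}}{f} = \frac{- \frac{134}{7} + \left(-92\right)^{2}}{-43} = \left(- \frac{134}{7} + 8464\right) \left(- \frac{1}{43}\right) = \frac{59114}{7} \left(- \frac{1}{43}\right) = - \frac{59114}{301}$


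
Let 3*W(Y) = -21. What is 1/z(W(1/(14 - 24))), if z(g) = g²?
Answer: 1/49 ≈ 0.020408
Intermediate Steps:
W(Y) = -7 (W(Y) = (⅓)*(-21) = -7)
1/z(W(1/(14 - 24))) = 1/((-7)²) = 1/49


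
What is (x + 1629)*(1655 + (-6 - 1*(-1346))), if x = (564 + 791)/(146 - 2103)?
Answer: 9543861010/1957 ≈ 4.8768e+6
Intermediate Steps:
x = -1355/1957 (x = 1355/(-1957) = 1355*(-1/1957) = -1355/1957 ≈ -0.69239)
(x + 1629)*(1655 + (-6 - 1*(-1346))) = (-1355/1957 + 1629)*(1655 + (-6 - 1*(-1346))) = 3186598*(1655 + (-6 + 1346))/1957 = 3186598*(1655 + 1340)/1957 = (3186598/1957)*2995 = 9543861010/1957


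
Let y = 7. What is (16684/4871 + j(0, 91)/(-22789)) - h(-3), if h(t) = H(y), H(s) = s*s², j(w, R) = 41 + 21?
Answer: -37694880443/111005219 ≈ -339.58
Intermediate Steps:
j(w, R) = 62
H(s) = s³
h(t) = 343 (h(t) = 7³ = 343)
(16684/4871 + j(0, 91)/(-22789)) - h(-3) = (16684/4871 + 62/(-22789)) - 1*343 = (16684*(1/4871) + 62*(-1/22789)) - 343 = (16684/4871 - 62/22789) - 343 = 379909674/111005219 - 343 = -37694880443/111005219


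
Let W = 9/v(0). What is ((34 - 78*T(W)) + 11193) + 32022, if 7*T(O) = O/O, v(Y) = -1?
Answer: 302665/7 ≈ 43238.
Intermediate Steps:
W = -9 (W = 9/(-1) = 9*(-1) = -9)
T(O) = ⅐ (T(O) = (O/O)/7 = (⅐)*1 = ⅐)
((34 - 78*T(W)) + 11193) + 32022 = ((34 - 78*⅐) + 11193) + 32022 = ((34 - 78/7) + 11193) + 32022 = (160/7 + 11193) + 32022 = 78511/7 + 32022 = 302665/7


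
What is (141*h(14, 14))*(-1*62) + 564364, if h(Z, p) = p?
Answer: 441976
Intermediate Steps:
(141*h(14, 14))*(-1*62) + 564364 = (141*14)*(-1*62) + 564364 = 1974*(-62) + 564364 = -122388 + 564364 = 441976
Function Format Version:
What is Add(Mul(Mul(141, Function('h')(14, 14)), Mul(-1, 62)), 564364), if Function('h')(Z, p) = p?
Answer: 441976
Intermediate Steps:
Add(Mul(Mul(141, Function('h')(14, 14)), Mul(-1, 62)), 564364) = Add(Mul(Mul(141, 14), Mul(-1, 62)), 564364) = Add(Mul(1974, -62), 564364) = Add(-122388, 564364) = 441976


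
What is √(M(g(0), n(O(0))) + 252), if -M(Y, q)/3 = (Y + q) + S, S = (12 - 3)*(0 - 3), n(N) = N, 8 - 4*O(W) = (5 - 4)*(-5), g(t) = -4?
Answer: 3*√149/2 ≈ 18.310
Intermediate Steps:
O(W) = 13/4 (O(W) = 2 - (5 - 4)*(-5)/4 = 2 - (-5)/4 = 2 - ¼*(-5) = 2 + 5/4 = 13/4)
S = -27 (S = 9*(-3) = -27)
M(Y, q) = 81 - 3*Y - 3*q (M(Y, q) = -3*((Y + q) - 27) = -3*(-27 + Y + q) = 81 - 3*Y - 3*q)
√(M(g(0), n(O(0))) + 252) = √((81 - 3*(-4) - 3*13/4) + 252) = √((81 + 12 - 39/4) + 252) = √(333/4 + 252) = √(1341/4) = 3*√149/2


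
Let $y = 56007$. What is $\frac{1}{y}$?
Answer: $\frac{1}{56007} \approx 1.7855 \cdot 10^{-5}$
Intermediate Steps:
$\frac{1}{y} = \frac{1}{56007}$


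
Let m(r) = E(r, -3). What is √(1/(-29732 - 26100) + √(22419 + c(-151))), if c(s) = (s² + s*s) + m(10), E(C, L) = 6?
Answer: √(-13958 + 779303056*√68027)/27916 ≈ 16.150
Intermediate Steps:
m(r) = 6
c(s) = 6 + 2*s² (c(s) = (s² + s*s) + 6 = (s² + s²) + 6 = 2*s² + 6 = 6 + 2*s²)
√(1/(-29732 - 26100) + √(22419 + c(-151))) = √(1/(-29732 - 26100) + √(22419 + (6 + 2*(-151)²))) = √(1/(-55832) + √(22419 + (6 + 2*22801))) = √(-1/55832 + √(22419 + (6 + 45602))) = √(-1/55832 + √(22419 + 45608)) = √(-1/55832 + √68027)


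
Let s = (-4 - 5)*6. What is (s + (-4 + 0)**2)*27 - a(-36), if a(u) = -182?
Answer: -844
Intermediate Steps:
s = -54 (s = -9*6 = -54)
(s + (-4 + 0)**2)*27 - a(-36) = (-54 + (-4 + 0)**2)*27 - 1*(-182) = (-54 + (-4)**2)*27 + 182 = (-54 + 16)*27 + 182 = -38*27 + 182 = -1026 + 182 = -844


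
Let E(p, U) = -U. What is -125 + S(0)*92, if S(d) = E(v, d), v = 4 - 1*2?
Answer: -125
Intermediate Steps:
v = 2 (v = 4 - 2 = 2)
S(d) = -d
-125 + S(0)*92 = -125 - 1*0*92 = -125 + 0*92 = -125 + 0 = -125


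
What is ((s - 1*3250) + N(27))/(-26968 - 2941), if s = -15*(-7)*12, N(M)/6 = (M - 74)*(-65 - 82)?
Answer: -39464/29909 ≈ -1.3195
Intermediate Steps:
N(M) = 65268 - 882*M (N(M) = 6*((M - 74)*(-65 - 82)) = 6*((-74 + M)*(-147)) = 6*(10878 - 147*M) = 65268 - 882*M)
s = 1260 (s = 105*12 = 1260)
((s - 1*3250) + N(27))/(-26968 - 2941) = ((1260 - 1*3250) + (65268 - 882*27))/(-26968 - 2941) = ((1260 - 3250) + (65268 - 23814))/(-29909) = (-1990 + 41454)*(-1/29909) = 39464*(-1/29909) = -39464/29909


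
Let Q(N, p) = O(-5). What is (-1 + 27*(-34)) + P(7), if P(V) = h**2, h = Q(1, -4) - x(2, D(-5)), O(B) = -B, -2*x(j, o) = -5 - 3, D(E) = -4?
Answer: -918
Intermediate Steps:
x(j, o) = 4 (x(j, o) = -(-5 - 3)/2 = -1/2*(-8) = 4)
Q(N, p) = 5 (Q(N, p) = -1*(-5) = 5)
h = 1 (h = 5 - 1*4 = 5 - 4 = 1)
P(V) = 1 (P(V) = 1**2 = 1)
(-1 + 27*(-34)) + P(7) = (-1 + 27*(-34)) + 1 = (-1 - 918) + 1 = -919 + 1 = -918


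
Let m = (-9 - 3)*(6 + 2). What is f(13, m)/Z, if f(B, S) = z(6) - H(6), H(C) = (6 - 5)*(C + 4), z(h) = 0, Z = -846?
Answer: 5/423 ≈ 0.011820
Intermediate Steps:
H(C) = 4 + C (H(C) = 1*(4 + C) = 4 + C)
m = -96 (m = -12*8 = -96)
f(B, S) = -10 (f(B, S) = 0 - (4 + 6) = 0 - 1*10 = 0 - 10 = -10)
f(13, m)/Z = -10/(-846) = -10*(-1/846) = 5/423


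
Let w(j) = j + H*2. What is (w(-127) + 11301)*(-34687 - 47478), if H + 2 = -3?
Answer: -917290060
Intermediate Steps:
H = -5 (H = -2 - 3 = -5)
w(j) = -10 + j (w(j) = j - 5*2 = j - 10 = -10 + j)
(w(-127) + 11301)*(-34687 - 47478) = ((-10 - 127) + 11301)*(-34687 - 47478) = (-137 + 11301)*(-82165) = 11164*(-82165) = -917290060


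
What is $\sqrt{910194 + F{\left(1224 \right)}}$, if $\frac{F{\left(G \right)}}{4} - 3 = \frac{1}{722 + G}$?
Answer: $\frac{2 \sqrt{215429604530}}{973} \approx 954.05$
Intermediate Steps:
$F{\left(G \right)} = 12 + \frac{4}{722 + G}$
$\sqrt{910194 + F{\left(1224 \right)}} = \sqrt{910194 + \frac{4 \left(2167 + 3 \cdot 1224\right)}{722 + 1224}} = \sqrt{910194 + \frac{4 \left(2167 + 3672\right)}{1946}} = \sqrt{910194 + 4 \cdot \frac{1}{1946} \cdot 5839} = \sqrt{910194 + \frac{11678}{973}} = \sqrt{\frac{885630440}{973}} = \frac{2 \sqrt{215429604530}}{973}$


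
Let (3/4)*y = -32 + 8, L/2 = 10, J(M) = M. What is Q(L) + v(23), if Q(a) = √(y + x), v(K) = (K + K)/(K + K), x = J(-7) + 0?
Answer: 1 + I*√39 ≈ 1.0 + 6.245*I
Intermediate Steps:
x = -7 (x = -7 + 0 = -7)
L = 20 (L = 2*10 = 20)
v(K) = 1 (v(K) = (2*K)/((2*K)) = (2*K)*(1/(2*K)) = 1)
y = -32 (y = 4*(-32 + 8)/3 = (4/3)*(-24) = -32)
Q(a) = I*√39 (Q(a) = √(-32 - 7) = √(-39) = I*√39)
Q(L) + v(23) = I*√39 + 1 = 1 + I*√39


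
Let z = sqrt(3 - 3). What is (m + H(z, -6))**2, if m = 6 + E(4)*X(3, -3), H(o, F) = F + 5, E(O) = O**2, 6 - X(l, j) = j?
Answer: 22201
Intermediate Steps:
X(l, j) = 6 - j
z = 0 (z = sqrt(0) = 0)
H(o, F) = 5 + F
m = 150 (m = 6 + 4**2*(6 - 1*(-3)) = 6 + 16*(6 + 3) = 6 + 16*9 = 6 + 144 = 150)
(m + H(z, -6))**2 = (150 + (5 - 6))**2 = (150 - 1)**2 = 149**2 = 22201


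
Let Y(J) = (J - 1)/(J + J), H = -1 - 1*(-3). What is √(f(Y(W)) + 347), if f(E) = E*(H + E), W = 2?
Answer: √5561/4 ≈ 18.643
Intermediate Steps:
H = 2 (H = -1 + 3 = 2)
Y(J) = (-1 + J)/(2*J) (Y(J) = (-1 + J)/((2*J)) = (-1 + J)*(1/(2*J)) = (-1 + J)/(2*J))
f(E) = E*(2 + E)
√(f(Y(W)) + 347) = √(((½)*(-1 + 2)/2)*(2 + (½)*(-1 + 2)/2) + 347) = √(((½)*(½)*1)*(2 + (½)*(½)*1) + 347) = √((2 + ¼)/4 + 347) = √((¼)*(9/4) + 347) = √(9/16 + 347) = √(5561/16) = √5561/4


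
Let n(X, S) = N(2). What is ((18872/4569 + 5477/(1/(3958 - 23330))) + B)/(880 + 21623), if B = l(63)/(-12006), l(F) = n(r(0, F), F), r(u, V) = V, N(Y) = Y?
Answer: -970030592439287/205735230207 ≈ -4714.9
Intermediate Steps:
n(X, S) = 2
l(F) = 2
B = -1/6003 (B = 2/(-12006) = 2*(-1/12006) = -1/6003 ≈ -0.00016658)
((18872/4569 + 5477/(1/(3958 - 23330))) + B)/(880 + 21623) = ((18872/4569 + 5477/(1/(3958 - 23330))) - 1/6003)/(880 + 21623) = ((18872*(1/4569) + 5477/(1/(-19372))) - 1/6003)/22503 = ((18872/4569 + 5477/(-1/19372)) - 1/6003)*(1/22503) = ((18872/4569 + 5477*(-19372)) - 1/6003)*(1/22503) = ((18872/4569 - 106100444) - 1/6003)*(1/22503) = (-484772909764/4569 - 1/6003)*(1/22503) = -970030592439287/9142569*1/22503 = -970030592439287/205735230207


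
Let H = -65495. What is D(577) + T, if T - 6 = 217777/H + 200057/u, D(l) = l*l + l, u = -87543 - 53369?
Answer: 3077948943491441/9229031440 ≈ 3.3351e+5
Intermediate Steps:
u = -140912
D(l) = l + l² (D(l) = l² + l = l + l²)
T = 11584062801/9229031440 (T = 6 + (217777/(-65495) + 200057/(-140912)) = 6 + (217777*(-1/65495) + 200057*(-1/140912)) = 6 + (-217777/65495 - 200057/140912) = 6 - 43790125839/9229031440 = 11584062801/9229031440 ≈ 1.2552)
D(577) + T = 577*(1 + 577) + 11584062801/9229031440 = 577*578 + 11584062801/9229031440 = 333506 + 11584062801/9229031440 = 3077948943491441/9229031440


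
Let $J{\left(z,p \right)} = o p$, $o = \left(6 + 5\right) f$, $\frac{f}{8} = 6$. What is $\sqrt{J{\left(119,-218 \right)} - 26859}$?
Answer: $i \sqrt{141963} \approx 376.78 i$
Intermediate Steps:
$f = 48$ ($f = 8 \cdot 6 = 48$)
$o = 528$ ($o = \left(6 + 5\right) 48 = 11 \cdot 48 = 528$)
$J{\left(z,p \right)} = 528 p$
$\sqrt{J{\left(119,-218 \right)} - 26859} = \sqrt{528 \left(-218\right) - 26859} = \sqrt{-115104 - 26859} = \sqrt{-141963} = i \sqrt{141963}$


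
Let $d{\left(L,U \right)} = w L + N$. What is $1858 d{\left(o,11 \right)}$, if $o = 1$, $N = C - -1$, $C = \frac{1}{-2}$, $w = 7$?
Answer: $13935$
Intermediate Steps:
$C = - \frac{1}{2} \approx -0.5$
$N = \frac{1}{2}$ ($N = - \frac{1}{2} - -1 = - \frac{1}{2} + 1 = \frac{1}{2} \approx 0.5$)
$d{\left(L,U \right)} = \frac{1}{2} + 7 L$ ($d{\left(L,U \right)} = 7 L + \frac{1}{2} = \frac{1}{2} + 7 L$)
$1858 d{\left(o,11 \right)} = 1858 \left(\frac{1}{2} + 7 \cdot 1\right) = 1858 \left(\frac{1}{2} + 7\right) = 1858 \cdot \frac{15}{2} = 13935$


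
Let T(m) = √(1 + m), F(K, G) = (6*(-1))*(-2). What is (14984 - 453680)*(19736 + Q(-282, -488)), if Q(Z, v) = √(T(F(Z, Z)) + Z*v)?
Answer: -8658104256 - 438696*√(137616 + √13) ≈ -8.8209e+9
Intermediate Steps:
F(K, G) = 12 (F(K, G) = -6*(-2) = 12)
Q(Z, v) = √(√13 + Z*v) (Q(Z, v) = √(√(1 + 12) + Z*v) = √(√13 + Z*v))
(14984 - 453680)*(19736 + Q(-282, -488)) = (14984 - 453680)*(19736 + √(√13 - 282*(-488))) = -438696*(19736 + √(√13 + 137616)) = -438696*(19736 + √(137616 + √13)) = -8658104256 - 438696*√(137616 + √13)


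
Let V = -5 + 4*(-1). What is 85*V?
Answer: -765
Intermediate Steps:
V = -9 (V = -5 - 4 = -9)
85*V = 85*(-9) = -765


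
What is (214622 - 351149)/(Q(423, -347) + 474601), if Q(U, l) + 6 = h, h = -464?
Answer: -136527/474131 ≈ -0.28795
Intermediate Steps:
Q(U, l) = -470 (Q(U, l) = -6 - 464 = -470)
(214622 - 351149)/(Q(423, -347) + 474601) = (214622 - 351149)/(-470 + 474601) = -136527/474131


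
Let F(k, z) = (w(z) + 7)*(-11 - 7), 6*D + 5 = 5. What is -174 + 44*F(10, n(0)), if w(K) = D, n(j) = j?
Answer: -5718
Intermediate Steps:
D = 0 (D = -5/6 + (1/6)*5 = -5/6 + 5/6 = 0)
w(K) = 0
F(k, z) = -126 (F(k, z) = (0 + 7)*(-11 - 7) = 7*(-18) = -126)
-174 + 44*F(10, n(0)) = -174 + 44*(-126) = -174 - 5544 = -5718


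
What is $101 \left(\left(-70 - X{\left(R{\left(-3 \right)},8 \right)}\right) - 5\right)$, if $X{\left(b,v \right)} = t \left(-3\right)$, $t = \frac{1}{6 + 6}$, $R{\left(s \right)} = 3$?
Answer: $- \frac{30199}{4} \approx -7549.8$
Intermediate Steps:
$t = \frac{1}{12} \approx 0.083333$
$X{\left(b,v \right)} = - \frac{1}{4}$ ($X{\left(b,v \right)} = \frac{1}{12} \left(-3\right) = - \frac{1}{4}$)
$101 \left(\left(-70 - X{\left(R{\left(-3 \right)},8 \right)}\right) - 5\right) = 101 \left(\left(-70 - - \frac{1}{4}\right) - 5\right) = 101 \left(\left(-70 + \frac{1}{4}\right) - 5\right) = 101 \left(- \frac{279}{4} - 5\right) = 101 \left(- \frac{299}{4}\right) = - \frac{30199}{4}$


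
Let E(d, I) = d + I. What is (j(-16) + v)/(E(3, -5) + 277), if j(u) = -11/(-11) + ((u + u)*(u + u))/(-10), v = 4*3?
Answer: -447/1375 ≈ -0.32509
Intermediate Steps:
v = 12
j(u) = 1 - 2*u²/5 (j(u) = -11*(-1/11) + ((2*u)*(2*u))*(-⅒) = 1 + (4*u²)*(-⅒) = 1 - 2*u²/5)
E(d, I) = I + d
(j(-16) + v)/(E(3, -5) + 277) = ((1 - ⅖*(-16)²) + 12)/((-5 + 3) + 277) = ((1 - ⅖*256) + 12)/(-2 + 277) = ((1 - 512/5) + 12)/275 = (-507/5 + 12)*(1/275) = -447/5*1/275 = -447/1375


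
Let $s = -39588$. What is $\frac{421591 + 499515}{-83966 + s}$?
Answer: $- \frac{460553}{61777} \approx -7.4551$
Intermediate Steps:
$\frac{421591 + 499515}{-83966 + s} = \frac{421591 + 499515}{-83966 - 39588} = \frac{921106}{-123554} = 921106 \left(- \frac{1}{123554}\right) = - \frac{460553}{61777}$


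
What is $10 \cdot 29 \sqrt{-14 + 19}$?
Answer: $290 \sqrt{5} \approx 648.46$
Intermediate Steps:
$10 \cdot 29 \sqrt{-14 + 19} = 290 \sqrt{5}$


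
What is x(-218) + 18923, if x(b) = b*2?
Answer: 18487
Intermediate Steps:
x(b) = 2*b
x(-218) + 18923 = 2*(-218) + 18923 = -436 + 18923 = 18487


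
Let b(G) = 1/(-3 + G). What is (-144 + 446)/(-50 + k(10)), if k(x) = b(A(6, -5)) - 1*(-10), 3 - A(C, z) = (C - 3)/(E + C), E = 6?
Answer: -151/22 ≈ -6.8636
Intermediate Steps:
A(C, z) = 3 - (-3 + C)/(6 + C) (A(C, z) = 3 - (C - 3)/(6 + C) = 3 - (-3 + C)/(6 + C))
k(x) = 6 (k(x) = 1/(-3 + (21 + 2*6)/(6 + 6)) - 1*(-10) = 1/(-3 + (21 + 12)/12) + 10 = 1/(-3 + (1/12)*33) + 10 = 1/(-3 + 11/4) + 10 = 1/(-1/4) + 10 = -4 + 10 = 6)
(-144 + 446)/(-50 + k(10)) = (-144 + 446)/(-50 + 6) = 302/(-44) = 302*(-1/44) = -151/22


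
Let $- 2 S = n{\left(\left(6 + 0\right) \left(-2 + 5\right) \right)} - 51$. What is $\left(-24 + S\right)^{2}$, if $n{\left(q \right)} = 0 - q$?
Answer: $\frac{441}{4} \approx 110.25$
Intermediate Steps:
$n{\left(q \right)} = - q$
$S = \frac{69}{2}$ ($S = - \frac{- \left(6 + 0\right) \left(-2 + 5\right) - 51}{2} = - \frac{- 6 \cdot 3 - 51}{2} = - \frac{\left(-1\right) 18 - 51}{2} = - \frac{-18 - 51}{2} = \left(- \frac{1}{2}\right) \left(-69\right) = \frac{69}{2} \approx 34.5$)
$\left(-24 + S\right)^{2} = \left(-24 + \frac{69}{2}\right)^{2} = \left(\frac{21}{2}\right)^{2} = \frac{441}{4}$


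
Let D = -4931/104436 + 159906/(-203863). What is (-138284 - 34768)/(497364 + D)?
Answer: -193915115128944/557325174295057 ≈ -0.34794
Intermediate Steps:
D = -17705191469/21290636268 (D = -4931*1/104436 + 159906*(-1/203863) = -4931/104436 - 159906/203863 = -17705191469/21290636268 ≈ -0.83160)
(-138284 - 34768)/(497364 + D) = (-138284 - 34768)/(497364 - 17705191469/21290636268) = -173052/10589178311606083/21290636268 = -173052*21290636268/10589178311606083 = -193915115128944/557325174295057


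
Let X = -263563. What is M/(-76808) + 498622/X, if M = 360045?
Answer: -133192698911/20243746904 ≈ -6.5795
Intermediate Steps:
M/(-76808) + 498622/X = 360045/(-76808) + 498622/(-263563) = 360045*(-1/76808) + 498622*(-1/263563) = -360045/76808 - 498622/263563 = -133192698911/20243746904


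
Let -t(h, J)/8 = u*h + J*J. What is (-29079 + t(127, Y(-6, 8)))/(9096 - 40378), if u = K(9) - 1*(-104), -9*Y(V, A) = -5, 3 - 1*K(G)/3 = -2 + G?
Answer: 9926831/2533842 ≈ 3.9177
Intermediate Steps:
K(G) = 15 - 3*G (K(G) = 9 - 3*(-2 + G) = 9 + (6 - 3*G) = 15 - 3*G)
Y(V, A) = 5/9 (Y(V, A) = -⅑*(-5) = 5/9)
u = 92 (u = (15 - 3*9) - 1*(-104) = (15 - 27) + 104 = -12 + 104 = 92)
t(h, J) = -736*h - 8*J² (t(h, J) = -8*(92*h + J*J) = -8*(92*h + J²) = -8*(J² + 92*h) = -736*h - 8*J²)
(-29079 + t(127, Y(-6, 8)))/(9096 - 40378) = (-29079 + (-736*127 - 8*(5/9)²))/(9096 - 40378) = (-29079 + (-93472 - 8*25/81))/(-31282) = (-29079 + (-93472 - 200/81))*(-1/31282) = (-29079 - 7571432/81)*(-1/31282) = -9926831/81*(-1/31282) = 9926831/2533842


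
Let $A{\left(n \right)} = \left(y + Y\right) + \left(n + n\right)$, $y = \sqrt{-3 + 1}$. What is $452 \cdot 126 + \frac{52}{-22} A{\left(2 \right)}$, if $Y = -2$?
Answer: $\frac{626420}{11} - \frac{26 i \sqrt{2}}{11} \approx 56947.0 - 3.3427 i$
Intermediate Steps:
$y = i \sqrt{2}$ ($y = \sqrt{-2} = i \sqrt{2} \approx 1.4142 i$)
$A{\left(n \right)} = -2 + 2 n + i \sqrt{2}$ ($A{\left(n \right)} = \left(i \sqrt{2} - 2\right) + \left(n + n\right) = \left(-2 + i \sqrt{2}\right) + 2 n = -2 + 2 n + i \sqrt{2}$)
$452 \cdot 126 + \frac{52}{-22} A{\left(2 \right)} = 452 \cdot 126 + \frac{52}{-22} \left(-2 + 2 \cdot 2 + i \sqrt{2}\right) = 56952 + 52 \left(- \frac{1}{22}\right) \left(-2 + 4 + i \sqrt{2}\right) = 56952 - \frac{26 \left(2 + i \sqrt{2}\right)}{11} = 56952 - \left(\frac{52}{11} + \frac{26 i \sqrt{2}}{11}\right) = \frac{626420}{11} - \frac{26 i \sqrt{2}}{11}$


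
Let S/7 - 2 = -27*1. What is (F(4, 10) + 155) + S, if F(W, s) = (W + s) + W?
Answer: -2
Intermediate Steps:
F(W, s) = s + 2*W
S = -175 (S = 14 + 7*(-27*1) = 14 + 7*(-27) = 14 - 189 = -175)
(F(4, 10) + 155) + S = ((10 + 2*4) + 155) - 175 = ((10 + 8) + 155) - 175 = (18 + 155) - 175 = 173 - 175 = -2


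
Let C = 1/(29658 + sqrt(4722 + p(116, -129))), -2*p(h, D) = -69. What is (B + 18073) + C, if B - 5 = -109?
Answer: 10536928270817/586394805 - sqrt(2114)/586394805 ≈ 17969.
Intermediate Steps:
B = -104 (B = 5 - 109 = -104)
p(h, D) = 69/2 (p(h, D) = -1/2*(-69) = 69/2)
C = 1/(29658 + 3*sqrt(2114)/2) (C = 1/(29658 + sqrt(4722 + 69/2)) = 1/(29658 + sqrt(9513/2)) = 1/(29658 + 3*sqrt(2114)/2) ≈ 3.3639e-5)
(B + 18073) + C = (-104 + 18073) + (19772/586394805 - sqrt(2114)/586394805) = 17969 + (19772/586394805 - sqrt(2114)/586394805) = 10536928270817/586394805 - sqrt(2114)/586394805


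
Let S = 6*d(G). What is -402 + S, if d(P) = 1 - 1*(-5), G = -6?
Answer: -366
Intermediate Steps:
d(P) = 6 (d(P) = 1 + 5 = 6)
S = 36 (S = 6*6 = 36)
-402 + S = -402 + 36 = -366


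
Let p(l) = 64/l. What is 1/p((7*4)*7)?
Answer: 49/16 ≈ 3.0625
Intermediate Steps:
1/p((7*4)*7) = 1/(64/(((7*4)*7))) = 1/(64/((28*7))) = 1/(64/196) = 1/(64*(1/196)) = 1/(16/49) = 49/16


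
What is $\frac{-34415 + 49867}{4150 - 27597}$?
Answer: $- \frac{15452}{23447} \approx -0.65902$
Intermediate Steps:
$\frac{-34415 + 49867}{4150 - 27597} = \frac{15452}{-23447} = 15452 \left(- \frac{1}{23447}\right) = - \frac{15452}{23447}$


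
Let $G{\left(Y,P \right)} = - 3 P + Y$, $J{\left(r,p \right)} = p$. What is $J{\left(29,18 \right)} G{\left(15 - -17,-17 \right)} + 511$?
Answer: $2005$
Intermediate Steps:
$G{\left(Y,P \right)} = Y - 3 P$
$J{\left(29,18 \right)} G{\left(15 - -17,-17 \right)} + 511 = 18 \left(\left(15 - -17\right) - -51\right) + 511 = 18 \left(\left(15 + 17\right) + 51\right) + 511 = 18 \left(32 + 51\right) + 511 = 18 \cdot 83 + 511 = 1494 + 511 = 2005$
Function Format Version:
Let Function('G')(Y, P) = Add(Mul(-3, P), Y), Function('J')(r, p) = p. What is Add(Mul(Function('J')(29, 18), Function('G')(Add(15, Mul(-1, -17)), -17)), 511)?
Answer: 2005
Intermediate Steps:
Function('G')(Y, P) = Add(Y, Mul(-3, P))
Add(Mul(Function('J')(29, 18), Function('G')(Add(15, Mul(-1, -17)), -17)), 511) = Add(Mul(18, Add(Add(15, Mul(-1, -17)), Mul(-3, -17))), 511) = Add(Mul(18, Add(Add(15, 17), 51)), 511) = Add(Mul(18, Add(32, 51)), 511) = Add(Mul(18, 83), 511) = Add(1494, 511) = 2005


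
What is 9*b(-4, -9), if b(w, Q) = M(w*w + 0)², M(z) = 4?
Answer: 144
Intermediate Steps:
b(w, Q) = 16 (b(w, Q) = 4² = 16)
9*b(-4, -9) = 9*16 = 144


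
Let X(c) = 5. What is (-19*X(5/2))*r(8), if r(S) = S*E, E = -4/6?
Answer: 1520/3 ≈ 506.67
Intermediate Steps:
E = -2/3 (E = -4*1/6 = -2/3 ≈ -0.66667)
r(S) = -2*S/3 (r(S) = S*(-2/3) = -2*S/3)
(-19*X(5/2))*r(8) = (-19*5)*(-2/3*8) = -95*(-16/3) = 1520/3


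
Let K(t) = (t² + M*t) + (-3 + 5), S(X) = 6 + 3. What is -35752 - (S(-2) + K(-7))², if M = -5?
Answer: -44777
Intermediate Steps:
S(X) = 9
K(t) = 2 + t² - 5*t (K(t) = (t² - 5*t) + (-3 + 5) = (t² - 5*t) + 2 = 2 + t² - 5*t)
-35752 - (S(-2) + K(-7))² = -35752 - (9 + (2 + (-7)² - 5*(-7)))² = -35752 - (9 + (2 + 49 + 35))² = -35752 - (9 + 86)² = -35752 - 1*95² = -35752 - 1*9025 = -35752 - 9025 = -44777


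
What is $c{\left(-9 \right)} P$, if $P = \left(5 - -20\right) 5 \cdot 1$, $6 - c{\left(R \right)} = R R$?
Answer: $-9375$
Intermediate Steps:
$c{\left(R \right)} = 6 - R^{2}$ ($c{\left(R \right)} = 6 - R R = 6 - R^{2}$)
$P = 125$ ($P = \left(5 + 20\right) 5 \cdot 1 = 25 \cdot 5 \cdot 1 = 125 \cdot 1 = 125$)
$c{\left(-9 \right)} P = \left(6 - \left(-9\right)^{2}\right) 125 = \left(6 - 81\right) 125 = \left(-75\right) 125 = -9375$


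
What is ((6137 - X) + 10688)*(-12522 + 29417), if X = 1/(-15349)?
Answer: 4363081814770/15349 ≈ 2.8426e+8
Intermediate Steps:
X = -1/15349 ≈ -6.5151e-5
((6137 - X) + 10688)*(-12522 + 29417) = ((6137 - 1*(-1/15349)) + 10688)*(-12522 + 29417) = ((6137 + 1/15349) + 10688)*16895 = (94196814/15349 + 10688)*16895 = (258246926/15349)*16895 = 4363081814770/15349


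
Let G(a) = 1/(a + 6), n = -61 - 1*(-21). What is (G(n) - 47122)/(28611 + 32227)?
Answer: -1602149/2068492 ≈ -0.77455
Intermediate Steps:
n = -40 (n = -61 + 21 = -40)
G(a) = 1/(6 + a)
(G(n) - 47122)/(28611 + 32227) = (1/(6 - 40) - 47122)/(28611 + 32227) = (1/(-34) - 47122)/60838 = (-1/34 - 47122)*(1/60838) = -1602149/34*1/60838 = -1602149/2068492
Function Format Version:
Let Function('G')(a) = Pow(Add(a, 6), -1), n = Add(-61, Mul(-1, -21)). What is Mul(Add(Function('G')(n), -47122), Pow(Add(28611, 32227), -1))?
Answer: Rational(-1602149, 2068492) ≈ -0.77455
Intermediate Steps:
n = -40 (n = Add(-61, 21) = -40)
Function('G')(a) = Pow(Add(6, a), -1)
Mul(Add(Function('G')(n), -47122), Pow(Add(28611, 32227), -1)) = Mul(Add(Pow(Add(6, -40), -1), -47122), Pow(Add(28611, 32227), -1)) = Mul(Add(Pow(-34, -1), -47122), Pow(60838, -1)) = Mul(Add(Rational(-1, 34), -47122), Rational(1, 60838)) = Mul(Rational(-1602149, 34), Rational(1, 60838)) = Rational(-1602149, 2068492)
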